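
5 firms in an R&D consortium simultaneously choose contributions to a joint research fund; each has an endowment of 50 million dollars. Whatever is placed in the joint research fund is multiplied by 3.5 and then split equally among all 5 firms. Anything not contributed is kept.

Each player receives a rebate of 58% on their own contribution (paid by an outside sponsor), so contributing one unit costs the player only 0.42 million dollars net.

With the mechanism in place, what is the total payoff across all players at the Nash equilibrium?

1020.00 million dollars

With the mechanism, a contributed unit returns (3.5/5) / 0.42 = 1.6667 per unit of net cost to the contributor — now above 1 — so contributing fully is weakly dominant for every player.
At the Nash equilibrium everyone contributes 50. Group total payoff = 5 × (50 × 0.58 + 3.5 × 50) = 1020.00.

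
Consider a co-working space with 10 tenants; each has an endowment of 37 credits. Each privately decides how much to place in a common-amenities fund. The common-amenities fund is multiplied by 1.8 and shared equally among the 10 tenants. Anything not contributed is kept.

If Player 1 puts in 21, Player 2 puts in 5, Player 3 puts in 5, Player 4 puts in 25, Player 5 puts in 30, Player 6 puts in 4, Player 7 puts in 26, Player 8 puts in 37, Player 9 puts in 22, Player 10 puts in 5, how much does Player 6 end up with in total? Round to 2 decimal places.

65.40 credits

Total contributed: 21 + 5 + 5 + 25 + 30 + 4 + 26 + 37 + 22 + 5 = 180.
Each receives 1.8 × 180 / 10 = 32.40 from the common-amenities fund.
Player 6 keeps 37 − 4 = 33, so Player 6's payoff is 33 + 32.40 = 65.40.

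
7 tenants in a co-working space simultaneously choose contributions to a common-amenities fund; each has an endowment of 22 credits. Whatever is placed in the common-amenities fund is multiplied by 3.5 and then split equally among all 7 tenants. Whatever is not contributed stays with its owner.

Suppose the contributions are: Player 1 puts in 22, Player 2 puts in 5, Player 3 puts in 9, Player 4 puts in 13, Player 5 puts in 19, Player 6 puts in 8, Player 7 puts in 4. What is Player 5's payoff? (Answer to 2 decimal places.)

43.00 credits

Total contributed: 22 + 5 + 9 + 13 + 19 + 8 + 4 = 80.
Each receives 3.5 × 80 / 7 = 40.00 from the common-amenities fund.
Player 5 keeps 22 − 19 = 3, so Player 5's payoff is 3 + 40.00 = 43.00.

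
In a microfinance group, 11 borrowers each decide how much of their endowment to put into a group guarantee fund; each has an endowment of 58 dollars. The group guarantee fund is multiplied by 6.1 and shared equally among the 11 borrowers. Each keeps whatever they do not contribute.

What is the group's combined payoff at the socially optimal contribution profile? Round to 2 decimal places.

3891.80 dollars

Each contributed unit returns 6.100 to the group as a whole (0.5545 to each of 11 players), which exceeds 1, so the social optimum is full contribution: group total = 6.100 × 638 = 3891.80.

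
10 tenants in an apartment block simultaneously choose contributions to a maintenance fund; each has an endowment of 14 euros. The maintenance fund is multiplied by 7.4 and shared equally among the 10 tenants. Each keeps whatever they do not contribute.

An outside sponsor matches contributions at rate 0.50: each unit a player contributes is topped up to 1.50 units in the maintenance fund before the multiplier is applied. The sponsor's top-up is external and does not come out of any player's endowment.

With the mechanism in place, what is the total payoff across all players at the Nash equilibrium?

1554.00 euros

Under the mechanism each unit contributed yields 7.4 × 1.50 / 10 = 1.1100 back to its contributor per unit of net cost, which exceeds 1, making full contribution the dominant choice for everyone.
So the Nash equilibrium is full contribution by all 10; the group earns 7.4 × 1.50 × 140 = 1554.00.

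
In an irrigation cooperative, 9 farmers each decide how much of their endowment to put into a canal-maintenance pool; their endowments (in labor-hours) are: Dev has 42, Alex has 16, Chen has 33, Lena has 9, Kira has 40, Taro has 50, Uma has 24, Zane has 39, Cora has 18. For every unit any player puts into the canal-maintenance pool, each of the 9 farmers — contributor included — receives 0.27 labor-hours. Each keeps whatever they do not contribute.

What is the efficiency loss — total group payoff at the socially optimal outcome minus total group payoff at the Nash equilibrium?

The private return per contributed unit is 0.27 < 1 for everyone, so the Nash equilibrium is zero contribution and the group total is Σ E_j = 42 + 16 + 33 + 9 + 40 + 50 + 24 + 39 + 18 = 271.
Each contributed unit returns 2.430 to the group, so the social optimum is full contribution by everyone: group total = 2.430 × 271 = 658.53.
Efficiency loss = (2.430 − 1) × 271 = 387.53.

387.53 labor-hours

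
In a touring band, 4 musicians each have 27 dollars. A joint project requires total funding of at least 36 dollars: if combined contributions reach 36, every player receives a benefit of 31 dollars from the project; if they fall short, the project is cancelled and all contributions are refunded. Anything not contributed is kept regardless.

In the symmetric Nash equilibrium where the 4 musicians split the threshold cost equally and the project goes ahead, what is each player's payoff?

49 dollars

Equal share of the threshold: 36/4 = 9.
At this profile no one gains by cutting their contribution: any cut drops the total below 36, the project is cancelled, contributions are refunded, and the deviator ends with 27, which is less than 27 − 9 + 31 = 49. Contributing more than 9 just wastes the excess. So contributing exactly 9 is a best response.
Each player's payoff: 27 − 9 + 31 = 49.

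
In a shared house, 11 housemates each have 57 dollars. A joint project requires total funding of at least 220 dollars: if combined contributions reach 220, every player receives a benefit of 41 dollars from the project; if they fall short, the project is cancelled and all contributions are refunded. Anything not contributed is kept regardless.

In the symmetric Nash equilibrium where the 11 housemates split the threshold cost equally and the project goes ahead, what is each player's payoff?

78 dollars

Equal share of the threshold: 220/11 = 20.
At this profile no one gains by cutting their contribution: any cut drops the total below 220, the project is cancelled, contributions are refunded, and the deviator ends with 57, which is less than 57 − 20 + 41 = 78. Contributing more than 20 just wastes the excess. So contributing exactly 20 is a best response.
Each player's payoff: 57 − 20 + 41 = 78.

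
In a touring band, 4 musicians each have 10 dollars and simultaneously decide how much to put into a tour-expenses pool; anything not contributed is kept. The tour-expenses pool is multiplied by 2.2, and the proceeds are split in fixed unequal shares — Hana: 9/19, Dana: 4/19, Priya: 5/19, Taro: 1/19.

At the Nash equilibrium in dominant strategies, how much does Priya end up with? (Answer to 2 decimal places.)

Player j's private return per contributed unit is 2.2 × (j's share). Contributing is weakly dominant for j when that share is at least 1/2.2 = 0.4545, and contributing 0 is dominant otherwise.
The only share above 0.4545 is Hana's 9/19, contributing 10; the remaining 3 contribute 0. Total contributed: 10.
Priya keeps 10 and receives 2.2 × 10 × 5/19 = 5.79 from the tour-expenses pool, for a payoff of 15.79.

15.79 dollars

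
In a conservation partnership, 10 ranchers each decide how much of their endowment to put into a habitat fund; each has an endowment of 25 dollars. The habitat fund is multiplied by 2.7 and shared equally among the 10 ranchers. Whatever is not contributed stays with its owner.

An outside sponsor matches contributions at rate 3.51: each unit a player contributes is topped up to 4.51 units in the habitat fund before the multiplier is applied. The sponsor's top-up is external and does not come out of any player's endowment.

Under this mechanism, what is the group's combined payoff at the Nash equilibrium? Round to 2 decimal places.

3044.25 dollars

Under the mechanism each unit contributed yields 2.7 × 4.51 / 10 = 1.2177 back to its contributor per unit of net cost, which exceeds 1, making full contribution the dominant choice for everyone.
So the Nash equilibrium is full contribution by all 10; the group earns 2.7 × 4.51 × 250 = 3044.25.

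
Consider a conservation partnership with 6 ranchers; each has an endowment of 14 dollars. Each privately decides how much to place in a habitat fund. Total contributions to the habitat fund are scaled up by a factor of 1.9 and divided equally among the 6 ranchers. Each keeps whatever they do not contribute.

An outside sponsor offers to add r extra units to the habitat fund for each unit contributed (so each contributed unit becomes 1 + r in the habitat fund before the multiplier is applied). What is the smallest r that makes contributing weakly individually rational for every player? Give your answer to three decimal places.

2.158

With matching at rate r, one contributed unit becomes (1 + r) in the habitat fund and returns 1.9 × (1 + r) / 6 to the contributor.
Setting this equal to 1: 1 + r = 6/1.9 = 3.1579.
So the minimum matching rate is r = 3.1579 − 1 = 2.158.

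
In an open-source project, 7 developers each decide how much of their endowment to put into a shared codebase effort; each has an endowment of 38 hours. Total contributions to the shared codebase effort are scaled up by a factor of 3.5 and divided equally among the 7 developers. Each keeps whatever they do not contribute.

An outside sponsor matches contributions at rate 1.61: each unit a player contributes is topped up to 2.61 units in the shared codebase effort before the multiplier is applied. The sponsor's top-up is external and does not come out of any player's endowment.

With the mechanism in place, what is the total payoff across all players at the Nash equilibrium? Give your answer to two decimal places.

The effective private return per unit is now 3.5 × 2.61 / 7 = 1.3050 > 1, so every player's dominant strategy flips to full contribution.
So the Nash equilibrium is full contribution by all 7; the group earns 3.5 × 2.61 × 266 = 2429.91.

2429.91 hours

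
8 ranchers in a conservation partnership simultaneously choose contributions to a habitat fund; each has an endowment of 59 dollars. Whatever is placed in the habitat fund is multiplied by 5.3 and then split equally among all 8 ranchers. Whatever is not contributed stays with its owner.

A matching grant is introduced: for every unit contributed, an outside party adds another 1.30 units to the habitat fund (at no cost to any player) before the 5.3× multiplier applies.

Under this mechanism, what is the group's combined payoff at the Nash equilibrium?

5753.68 dollars

Under the mechanism each unit contributed yields 5.3 × 2.30 / 8 = 1.5238 back to its contributor per unit of net cost, which exceeds 1, making full contribution the dominant choice for everyone.
So the Nash equilibrium is full contribution by all 8; the group earns 5.3 × 2.30 × 472 = 5753.68.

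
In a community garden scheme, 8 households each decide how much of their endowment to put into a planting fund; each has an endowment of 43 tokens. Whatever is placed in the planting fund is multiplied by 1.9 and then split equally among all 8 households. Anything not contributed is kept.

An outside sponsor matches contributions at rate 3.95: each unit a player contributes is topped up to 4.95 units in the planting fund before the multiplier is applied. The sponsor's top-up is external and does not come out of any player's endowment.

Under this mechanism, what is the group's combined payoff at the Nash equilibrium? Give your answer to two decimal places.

3235.32 tokens

With the mechanism, a contributed unit returns 1.9 × 4.95 / 8 = 1.1756 per unit of net cost to the contributor — now above 1 — so contributing fully is weakly dominant for every player.
At the Nash equilibrium everyone contributes 43. Group total payoff = 1.9 × 4.95 × 344 = 3235.32.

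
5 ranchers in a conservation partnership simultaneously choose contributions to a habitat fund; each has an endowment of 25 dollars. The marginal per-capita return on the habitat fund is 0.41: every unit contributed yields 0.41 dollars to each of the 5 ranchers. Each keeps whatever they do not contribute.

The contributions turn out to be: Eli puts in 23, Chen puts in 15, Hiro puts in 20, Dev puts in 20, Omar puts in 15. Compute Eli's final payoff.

40.13 dollars

Total contributed: 23 + 15 + 20 + 20 + 15 = 93.
Each receives 0.41 × 93 = 38.13 from the habitat fund.
Eli keeps 25 − 23 = 2, so Eli's payoff is 2 + 38.13 = 40.13.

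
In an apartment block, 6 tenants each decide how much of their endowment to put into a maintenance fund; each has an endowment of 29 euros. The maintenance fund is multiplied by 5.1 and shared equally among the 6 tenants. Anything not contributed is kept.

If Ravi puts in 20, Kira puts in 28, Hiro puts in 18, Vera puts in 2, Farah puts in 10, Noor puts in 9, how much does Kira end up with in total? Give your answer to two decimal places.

74.95 euros

Total contributed: 20 + 28 + 18 + 2 + 10 + 9 = 87.
Each receives 5.1 × 87 / 6 = 73.95 from the maintenance fund.
Kira keeps 29 − 28 = 1, so Kira's payoff is 1 + 73.95 = 74.95.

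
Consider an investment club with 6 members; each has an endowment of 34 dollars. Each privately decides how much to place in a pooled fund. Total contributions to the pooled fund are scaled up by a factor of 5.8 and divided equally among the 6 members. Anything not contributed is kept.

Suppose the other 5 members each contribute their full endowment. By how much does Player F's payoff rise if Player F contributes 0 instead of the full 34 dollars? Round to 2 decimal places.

Switching from a contribution of 34 to 0 lets Player F keep an extra 34 dollars, but lowers the pooled fund by 34, which costs Player F their own share of that drop: 5.8/6 × 34 = 32.87.
Net gain = 34 − 32.87 = 1.13. The private return per contributed unit (0.9667) is below 1, so free-riding is indeed the best response regardless of what the others do.

1.13 dollars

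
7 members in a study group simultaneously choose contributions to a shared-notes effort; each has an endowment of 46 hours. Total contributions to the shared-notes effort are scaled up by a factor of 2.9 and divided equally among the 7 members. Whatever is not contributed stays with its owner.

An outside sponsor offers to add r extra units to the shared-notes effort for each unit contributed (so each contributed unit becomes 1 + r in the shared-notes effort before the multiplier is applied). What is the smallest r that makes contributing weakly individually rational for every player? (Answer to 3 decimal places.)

1.414

With matching at rate r, one contributed unit becomes (1 + r) in the shared-notes effort and returns 2.9 × (1 + r) / 7 to the contributor.
Setting this equal to 1: 1 + r = 7/2.9 = 2.4138.
So the minimum matching rate is r = 2.4138 − 1 = 1.414.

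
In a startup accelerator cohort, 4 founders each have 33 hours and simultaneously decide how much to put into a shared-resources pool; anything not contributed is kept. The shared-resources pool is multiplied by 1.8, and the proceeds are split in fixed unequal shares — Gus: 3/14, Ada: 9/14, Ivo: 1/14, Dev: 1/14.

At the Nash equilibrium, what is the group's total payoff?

158.40 hours

For player j, contributing a unit is worthwhile iff 1.8 × (j's share) ≥ 1, i.e. iff j's share is at least 0.5556.
Only Ada (9/14) clears that bar, contributing 33; the remaining 3 contribute 0. Total contributed: 33.
The shared-resources pool pays out 1.8 × 33 = 59.40 in total (split across the unequal shares, but the aggregate is all that matters for the group sum).
The 3 free-riders keep 33 each, adding 99. Group total = 99 + 59.40 = 158.40.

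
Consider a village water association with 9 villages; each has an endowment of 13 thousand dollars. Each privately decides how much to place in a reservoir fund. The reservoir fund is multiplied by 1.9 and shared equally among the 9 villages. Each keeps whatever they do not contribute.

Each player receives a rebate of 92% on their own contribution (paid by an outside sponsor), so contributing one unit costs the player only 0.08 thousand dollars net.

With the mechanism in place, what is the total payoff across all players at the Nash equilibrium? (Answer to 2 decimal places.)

Under the mechanism each unit contributed yields (1.9/9) / 0.08 = 2.6389 back to its contributor per unit of net cost, which exceeds 1, making full contribution the dominant choice for everyone.
So the Nash equilibrium is full contribution by all 9; the group earns 9 × (13 × 0.92 + 1.9 × 13) = 329.94.

329.94 thousand dollars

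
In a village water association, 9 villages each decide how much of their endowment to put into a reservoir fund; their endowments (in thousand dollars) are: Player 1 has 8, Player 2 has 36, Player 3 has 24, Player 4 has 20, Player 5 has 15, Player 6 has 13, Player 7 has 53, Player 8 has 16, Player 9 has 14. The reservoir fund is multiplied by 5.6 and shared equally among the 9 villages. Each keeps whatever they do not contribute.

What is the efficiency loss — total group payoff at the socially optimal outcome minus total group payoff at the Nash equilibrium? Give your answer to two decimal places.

915.40 thousand dollars

The private return per contributed unit is 5.6/9 = 0.6222 < 1 for every player regardless of endowment, so the Nash equilibrium is zero contribution and the group total is Σ E_j = 8 + 36 + 24 + 20 + 15 + 13 + 53 + 16 + 14 = 199.
Each contributed unit returns 5.600 to the group, so the social optimum is full contribution by everyone: group total = 5.600 × 199 = 1114.40.
Efficiency loss = (5.600 − 1) × 199 = 915.40.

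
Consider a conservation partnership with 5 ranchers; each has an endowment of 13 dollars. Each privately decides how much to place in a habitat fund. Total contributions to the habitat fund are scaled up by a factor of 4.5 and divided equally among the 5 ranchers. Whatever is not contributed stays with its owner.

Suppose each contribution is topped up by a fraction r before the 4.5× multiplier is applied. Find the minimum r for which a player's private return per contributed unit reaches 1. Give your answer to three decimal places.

With matching at rate r, one contributed unit becomes (1 + r) in the habitat fund and returns 4.5 × (1 + r) / 5 to the contributor.
Setting this equal to 1: 1 + r = 5/4.5 = 1.1111.
So the minimum matching rate is r = 1.1111 − 1 = 0.111.

0.111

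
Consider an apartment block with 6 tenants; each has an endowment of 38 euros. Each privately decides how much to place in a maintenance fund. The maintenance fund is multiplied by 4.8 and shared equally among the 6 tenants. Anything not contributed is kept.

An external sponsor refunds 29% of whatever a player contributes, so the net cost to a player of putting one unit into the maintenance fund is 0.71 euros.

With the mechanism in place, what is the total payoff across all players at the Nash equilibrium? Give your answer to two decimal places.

Under the mechanism each unit contributed yields (4.8/6) / 0.71 = 1.1268 back to its contributor per unit of net cost, which exceeds 1, making full contribution the dominant choice for everyone.
So the Nash equilibrium is full contribution by all 6; the group earns 6 × (38 × 0.29 + 4.8 × 38) = 1160.52.

1160.52 euros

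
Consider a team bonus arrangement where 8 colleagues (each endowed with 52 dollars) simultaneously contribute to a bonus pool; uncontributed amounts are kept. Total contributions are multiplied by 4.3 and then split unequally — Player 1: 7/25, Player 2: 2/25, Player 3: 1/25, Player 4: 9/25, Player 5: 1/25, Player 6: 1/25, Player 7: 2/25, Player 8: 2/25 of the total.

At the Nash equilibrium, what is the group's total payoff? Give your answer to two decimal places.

A player with share s gets back 4.3·s per unit contributed, so full contribution is dominant for anyone with s > 1/4.3 = 0.2326 and zero contribution is dominant for anyone below.
Player 1 and Player 4 are above the threshold, contributing 52 each; the remaining 6 contribute 0. Total contributed: 104.
The bonus pool pays out 4.3 × 104 = 447.20 in total (split across the unequal shares, but the aggregate is all that matters for the group sum).
The 6 free-riders keep 52 each, adding 312. Group total = 312 + 447.20 = 759.20.

759.20 dollars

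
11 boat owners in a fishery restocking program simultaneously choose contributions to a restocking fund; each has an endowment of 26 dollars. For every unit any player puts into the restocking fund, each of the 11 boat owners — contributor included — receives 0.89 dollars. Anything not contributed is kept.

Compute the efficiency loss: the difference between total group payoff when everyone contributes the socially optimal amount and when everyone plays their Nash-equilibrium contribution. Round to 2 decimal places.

The private return per contributed unit is 0.89 < 1, so contributing 0 is dominant for every player. At the Nash equilibrium everyone keeps their 26, and the group total is 11 × 26 = 286.
Each contributed unit returns 9.790 to the group as a whole (0.89 to each of 11 players), which exceeds 1, so the social optimum is full contribution: group total = 9.790 × 286 = 2799.94.
Efficiency loss = 2799.94 − 286 = 2513.94.

2513.94 dollars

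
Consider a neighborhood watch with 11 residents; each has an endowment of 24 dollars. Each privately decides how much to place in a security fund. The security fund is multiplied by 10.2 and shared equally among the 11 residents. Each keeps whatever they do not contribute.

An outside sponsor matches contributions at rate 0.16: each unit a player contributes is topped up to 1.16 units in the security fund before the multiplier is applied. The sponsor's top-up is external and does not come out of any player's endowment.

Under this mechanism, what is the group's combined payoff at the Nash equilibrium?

3123.65 dollars

The effective private return per unit is now 10.2 × 1.16 / 11 = 1.0756 > 1, so every player's dominant strategy flips to full contribution.
At the Nash equilibrium everyone contributes 24. Group total payoff = 10.2 × 1.16 × 264 = 3123.65.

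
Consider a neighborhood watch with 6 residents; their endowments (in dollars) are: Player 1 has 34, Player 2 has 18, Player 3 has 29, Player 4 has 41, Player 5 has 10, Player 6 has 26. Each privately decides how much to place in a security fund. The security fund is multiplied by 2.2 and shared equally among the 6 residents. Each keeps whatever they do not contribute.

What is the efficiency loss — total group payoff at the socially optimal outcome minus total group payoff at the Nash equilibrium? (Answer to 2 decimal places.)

189.60 dollars

The private return per contributed unit is 2.2/6 = 0.3667 < 1 for every player regardless of endowment, so the Nash equilibrium is zero contribution and the group total is Σ E_j = 34 + 18 + 29 + 41 + 10 + 26 = 158.
Each contributed unit returns 2.200 to the group, so the social optimum is full contribution by everyone: group total = 2.200 × 158 = 347.60.
Efficiency loss = (2.200 − 1) × 158 = 189.60.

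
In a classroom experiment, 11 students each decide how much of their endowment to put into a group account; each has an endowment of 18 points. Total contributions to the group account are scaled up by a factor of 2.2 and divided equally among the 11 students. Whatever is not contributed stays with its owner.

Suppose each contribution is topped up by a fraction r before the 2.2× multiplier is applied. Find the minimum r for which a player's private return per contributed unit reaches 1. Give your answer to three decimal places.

With matching at rate r, one contributed unit becomes (1 + r) in the group account and returns 2.2 × (1 + r) / 11 to the contributor.
Setting this equal to 1: 1 + r = 11/2.2 = 5.0000.
So the minimum matching rate is r = 5.0000 − 1 = 4.000.

4.000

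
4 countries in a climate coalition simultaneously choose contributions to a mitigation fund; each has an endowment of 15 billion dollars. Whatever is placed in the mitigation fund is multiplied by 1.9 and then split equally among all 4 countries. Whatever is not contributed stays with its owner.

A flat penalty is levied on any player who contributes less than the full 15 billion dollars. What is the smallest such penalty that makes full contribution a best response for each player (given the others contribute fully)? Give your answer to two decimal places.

7.88 billion dollars

Given the others contribute fully, the best deviation is to contribute 0 (any partial contribution still incurs the fine and gives up units whose private return 0.4750 is below 1).
Deviating from 15 to 0 saves 15 billion dollars but forfeits the deviator's share of the drop in the mitigation fund: 1.9/4 × 15 = 7.12.
So the deviation gain is 15 − 7.12 = 7.88, and the fine must be at least 7.88 billion dollars to wipe it out.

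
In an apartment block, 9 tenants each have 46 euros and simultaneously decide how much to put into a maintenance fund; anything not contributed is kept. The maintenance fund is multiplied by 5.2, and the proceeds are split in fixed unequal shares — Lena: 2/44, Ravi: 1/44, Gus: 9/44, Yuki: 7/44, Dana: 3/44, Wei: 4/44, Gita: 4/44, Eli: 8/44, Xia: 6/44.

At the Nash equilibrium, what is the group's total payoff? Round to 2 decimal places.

607.20 euros

Player j's private return per contributed unit is 5.2 × (j's share). Contributing is weakly dominant for j when that share is at least 1/5.2 = 0.1923, and contributing 0 is dominant otherwise.
Only Gus (9/44) clears that bar, contributing 46; the remaining 8 contribute 0. Total contributed: 46.
The maintenance fund pays out 5.2 × 46 = 239.20 in total (split across the unequal shares, but the aggregate is all that matters for the group sum).
The 8 free-riders keep 46 each, adding 368. Group total = 368 + 239.20 = 607.20.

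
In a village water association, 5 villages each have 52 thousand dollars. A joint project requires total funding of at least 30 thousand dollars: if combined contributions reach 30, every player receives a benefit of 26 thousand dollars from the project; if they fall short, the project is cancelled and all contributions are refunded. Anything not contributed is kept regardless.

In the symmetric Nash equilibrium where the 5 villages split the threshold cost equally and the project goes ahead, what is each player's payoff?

Equal share of the threshold: 30/5 = 6.
At this profile no one gains by cutting their contribution: any cut drops the total below 30, the project is cancelled, contributions are refunded, and the deviator ends with 52, which is less than 52 − 6 + 26 = 72. Contributing more than 6 just wastes the excess. So contributing exactly 6 is a best response.
Each player's payoff: 52 − 6 + 26 = 72.

72 thousand dollars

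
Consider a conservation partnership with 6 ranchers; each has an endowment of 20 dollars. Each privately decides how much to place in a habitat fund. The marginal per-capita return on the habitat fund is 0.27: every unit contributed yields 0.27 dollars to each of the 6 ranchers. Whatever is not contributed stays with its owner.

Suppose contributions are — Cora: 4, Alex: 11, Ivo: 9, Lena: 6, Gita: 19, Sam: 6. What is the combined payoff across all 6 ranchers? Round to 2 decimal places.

154.10 dollars

Total contributed: 4 + 11 + 9 + 6 + 19 + 6 = 55; total kept: 6 × 20 − 55 = 65.
The habitat fund pays out 0.27 × 6 × 55 = 89.10 in aggregate.
Group total = 65 + 89.10 = 154.10.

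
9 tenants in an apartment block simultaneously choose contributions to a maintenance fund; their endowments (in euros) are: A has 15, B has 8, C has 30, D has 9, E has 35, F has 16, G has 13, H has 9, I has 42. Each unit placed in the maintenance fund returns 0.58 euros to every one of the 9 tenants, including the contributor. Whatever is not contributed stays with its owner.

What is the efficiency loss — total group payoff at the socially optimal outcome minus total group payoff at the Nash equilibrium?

746.94 euros

The private return per contributed unit is 0.58 < 1 for everyone, so the Nash equilibrium is zero contribution and the group total is Σ E_j = 15 + 8 + 30 + 9 + 35 + 16 + 13 + 9 + 42 = 177.
Each contributed unit returns 5.220 to the group, so the social optimum is full contribution by everyone: group total = 5.220 × 177 = 923.94.
Efficiency loss = (5.220 − 1) × 177 = 746.94.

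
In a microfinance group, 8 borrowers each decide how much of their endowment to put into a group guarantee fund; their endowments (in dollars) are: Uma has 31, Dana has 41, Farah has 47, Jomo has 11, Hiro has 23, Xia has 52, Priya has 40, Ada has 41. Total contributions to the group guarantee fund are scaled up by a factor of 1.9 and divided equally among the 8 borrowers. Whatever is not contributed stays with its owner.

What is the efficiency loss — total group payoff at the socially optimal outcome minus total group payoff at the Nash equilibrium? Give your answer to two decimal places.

257.40 dollars

The private return per contributed unit is 1.9/8 = 0.2375 < 1 for every player regardless of endowment, so the Nash equilibrium is zero contribution and the group total is Σ E_j = 31 + 41 + 47 + 11 + 23 + 52 + 40 + 41 = 286.
Each contributed unit returns 1.900 to the group, so the social optimum is full contribution by everyone: group total = 1.900 × 286 = 543.40.
Efficiency loss = (1.900 − 1) × 286 = 257.40.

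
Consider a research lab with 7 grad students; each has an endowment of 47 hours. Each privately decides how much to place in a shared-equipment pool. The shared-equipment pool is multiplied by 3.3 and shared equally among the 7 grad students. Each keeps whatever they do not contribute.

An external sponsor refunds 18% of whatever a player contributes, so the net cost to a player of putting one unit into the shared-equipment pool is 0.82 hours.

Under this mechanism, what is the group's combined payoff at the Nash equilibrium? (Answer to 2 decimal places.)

329.00 hours

The effective private return is (3.3/7) / 0.82 = 0.5749, which is still under 1, so the mechanism doesn't change anyone's dominant strategy: zero contribution.
Everyone keeps their endowment and the group total is 7 × 47 = 329.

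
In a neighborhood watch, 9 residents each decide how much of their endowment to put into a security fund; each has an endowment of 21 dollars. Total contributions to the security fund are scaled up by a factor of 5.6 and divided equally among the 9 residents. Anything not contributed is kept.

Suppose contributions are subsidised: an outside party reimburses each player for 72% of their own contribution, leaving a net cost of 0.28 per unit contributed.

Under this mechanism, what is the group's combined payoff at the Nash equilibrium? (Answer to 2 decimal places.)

With the mechanism, a contributed unit returns (5.6/9) / 0.28 = 2.2222 per unit of net cost to the contributor — now above 1 — so contributing fully is weakly dominant for every player.
At the Nash equilibrium everyone contributes 21. Group total payoff = 9 × (21 × 0.72 + 5.6 × 21) = 1194.48.

1194.48 dollars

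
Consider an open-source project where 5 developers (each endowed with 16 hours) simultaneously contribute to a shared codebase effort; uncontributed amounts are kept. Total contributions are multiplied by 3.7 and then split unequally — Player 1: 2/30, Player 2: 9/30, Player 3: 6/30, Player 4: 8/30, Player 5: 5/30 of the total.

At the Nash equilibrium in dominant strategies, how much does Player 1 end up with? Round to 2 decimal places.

19.95 hours

For player j, contributing a unit is worthwhile iff 3.7 × (j's share) ≥ 1, i.e. iff j's share is at least 0.2703.
The only share above 0.2703 is Player 2's 9/30, contributing 16; the remaining 4 contribute 0. Total contributed: 16.
Player 1 keeps 16 and receives 3.7 × 16 × 2/30 = 3.95 from the shared codebase effort, for a payoff of 19.95.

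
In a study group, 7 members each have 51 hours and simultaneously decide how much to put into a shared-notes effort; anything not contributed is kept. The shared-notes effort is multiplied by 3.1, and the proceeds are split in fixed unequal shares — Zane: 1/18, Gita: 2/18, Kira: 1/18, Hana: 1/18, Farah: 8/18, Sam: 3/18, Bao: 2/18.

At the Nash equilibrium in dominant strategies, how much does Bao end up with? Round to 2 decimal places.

68.57 hours

A player with share s gets back 3.1·s per unit contributed, so full contribution is dominant for anyone with s > 1/3.1 = 0.3226 and zero contribution is dominant for anyone below.
The only share above 0.3226 is Farah's 8/18, contributing 51; the remaining 6 contribute 0. Total contributed: 51.
Bao keeps 51 and receives 3.1 × 51 × 2/18 = 17.57 from the shared-notes effort, for a payoff of 68.57.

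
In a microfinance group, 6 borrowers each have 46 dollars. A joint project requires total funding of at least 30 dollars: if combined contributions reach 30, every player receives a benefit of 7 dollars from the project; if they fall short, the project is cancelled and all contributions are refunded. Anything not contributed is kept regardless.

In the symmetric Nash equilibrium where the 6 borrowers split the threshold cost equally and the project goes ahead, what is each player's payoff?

Equal share of the threshold: 30/6 = 5.
At this profile no one gains by cutting their contribution: any cut drops the total below 30, the project is cancelled, contributions are refunded, and the deviator ends with 46, which is less than 46 − 5 + 7 = 48. Contributing more than 5 just wastes the excess. So contributing exactly 5 is a best response.
Each player's payoff: 46 − 5 + 7 = 48.

48 dollars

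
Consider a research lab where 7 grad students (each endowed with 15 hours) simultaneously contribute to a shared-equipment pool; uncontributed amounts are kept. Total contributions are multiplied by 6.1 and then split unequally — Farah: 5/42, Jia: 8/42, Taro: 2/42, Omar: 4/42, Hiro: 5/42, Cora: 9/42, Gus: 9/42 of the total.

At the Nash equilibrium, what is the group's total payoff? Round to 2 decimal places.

334.50 hours

For player j, contributing a unit is worthwhile iff 6.1 × (j's share) ≥ 1, i.e. iff j's share is at least 0.1639.
The shares above 0.1639 belong to Jia, Cora and Gus, contributing 15 each; the remaining 4 contribute 0. Total contributed: 45.
The shared-equipment pool pays out 6.1 × 45 = 274.50 in total (split across the unequal shares, but the aggregate is all that matters for the group sum).
The 4 free-riders keep 15 each, adding 60. Group total = 60 + 274.50 = 334.50.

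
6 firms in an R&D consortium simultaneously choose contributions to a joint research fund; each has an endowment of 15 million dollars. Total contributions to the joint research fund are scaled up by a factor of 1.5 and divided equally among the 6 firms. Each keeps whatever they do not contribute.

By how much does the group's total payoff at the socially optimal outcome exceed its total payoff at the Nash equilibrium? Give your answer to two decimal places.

45.00 million dollars

Each contributed unit returns 1.5/6 = 0.2500 to its contributor — below 1 — so contributing 0 is dominant for every player. At the Nash equilibrium everyone keeps their 15, and the group total is 6 × 15 = 90.
Each contributed unit returns 1.500 to the group as a whole (0.2500 to each of 6 players), which exceeds 1, so the social optimum is full contribution: group total = 1.500 × 90 = 135.00.
Efficiency loss = 135.00 − 90 = 45.00.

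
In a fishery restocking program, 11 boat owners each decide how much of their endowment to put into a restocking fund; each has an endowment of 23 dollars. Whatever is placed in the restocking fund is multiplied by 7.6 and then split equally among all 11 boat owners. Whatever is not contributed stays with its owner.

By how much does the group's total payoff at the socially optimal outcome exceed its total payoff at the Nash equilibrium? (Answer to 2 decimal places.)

1669.80 dollars

Each contributed unit returns 7.6/11 = 0.6909 to its contributor — below 1 — so contributing 0 is dominant for every player. At the Nash equilibrium everyone keeps their 23, and the group total is 11 × 23 = 253.
Each contributed unit returns 7.600 to the group as a whole (0.6909 to each of 11 players), which exceeds 1, so the social optimum is full contribution: group total = 7.600 × 253 = 1922.80.
Efficiency loss = 1922.80 − 253 = 1669.80.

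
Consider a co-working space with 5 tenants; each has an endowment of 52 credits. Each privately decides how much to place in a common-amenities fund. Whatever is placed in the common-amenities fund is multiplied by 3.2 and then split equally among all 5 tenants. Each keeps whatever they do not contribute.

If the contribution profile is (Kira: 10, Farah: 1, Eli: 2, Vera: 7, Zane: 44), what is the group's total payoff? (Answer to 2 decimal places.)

Total contributed: 10 + 1 + 2 + 7 + 44 = 64; total kept: 5 × 52 − 64 = 196.
The common-amenities fund pays out 3.2 × 64 = 204.80 in aggregate.
Group total = 196 + 204.80 = 400.80.

400.80 credits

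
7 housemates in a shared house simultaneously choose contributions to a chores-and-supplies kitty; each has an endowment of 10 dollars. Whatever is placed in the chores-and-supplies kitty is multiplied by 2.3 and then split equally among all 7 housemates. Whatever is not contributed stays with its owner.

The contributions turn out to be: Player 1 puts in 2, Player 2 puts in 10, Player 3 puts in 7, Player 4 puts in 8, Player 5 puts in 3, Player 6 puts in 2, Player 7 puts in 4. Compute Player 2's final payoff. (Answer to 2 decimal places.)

11.83 dollars

Total contributed: 2 + 10 + 7 + 8 + 3 + 2 + 4 = 36.
Each receives 2.3 × 36 / 7 = 11.83 from the chores-and-supplies kitty.
Player 2 keeps 10 − 10 = 0, so Player 2's payoff is 0 + 11.83 = 11.83.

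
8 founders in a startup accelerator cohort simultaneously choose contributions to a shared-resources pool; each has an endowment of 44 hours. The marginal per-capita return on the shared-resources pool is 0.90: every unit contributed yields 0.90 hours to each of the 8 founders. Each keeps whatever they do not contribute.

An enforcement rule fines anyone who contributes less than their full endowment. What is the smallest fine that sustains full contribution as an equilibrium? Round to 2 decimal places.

Given the others contribute fully, the best deviation is to contribute 0 (any partial contribution still incurs the fine and gives up units whose private return 0.90 is below 1).
Deviating from 44 to 0 saves 44 hours but forfeits the deviator's share of the drop in the shared-resources pool: 0.90 × 44 = 39.60.
So the deviation gain is 44 − 39.60 = 4.40, and the fine must be at least 4.40 hours to wipe it out.

4.40 hours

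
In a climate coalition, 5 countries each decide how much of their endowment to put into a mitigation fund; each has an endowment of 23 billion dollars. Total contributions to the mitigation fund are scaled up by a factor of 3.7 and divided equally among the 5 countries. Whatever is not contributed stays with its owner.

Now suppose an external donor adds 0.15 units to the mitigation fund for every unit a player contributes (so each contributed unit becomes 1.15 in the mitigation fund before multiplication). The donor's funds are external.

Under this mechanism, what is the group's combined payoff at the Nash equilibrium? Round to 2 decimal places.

Even with the mechanism, each unit contributed returns only 3.7 × 1.15 / 5 = 0.8510 per unit of net cost, so contributing nothing is still dominant.
At the Nash equilibrium no one contributes; group total payoff = 5 × 23 = 115.

115.00 billion dollars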